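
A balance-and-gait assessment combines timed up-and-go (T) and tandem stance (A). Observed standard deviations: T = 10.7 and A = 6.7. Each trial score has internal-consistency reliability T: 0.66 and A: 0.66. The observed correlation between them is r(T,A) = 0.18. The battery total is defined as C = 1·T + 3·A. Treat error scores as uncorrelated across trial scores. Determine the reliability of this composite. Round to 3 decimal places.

Var(C) = 10.7² + 3²·6.7² + 2·[3·10.7·6.7·0.18] = 518.5 + 77.4252 = 595.925.
Because errors are independent across components, Cov(Tᵢ,Tⱼ) = Cov(Xᵢ,Xⱼ); the off-diagonal part of the true-score variance is the same as above.
True-score variance = [10.7²·0.66 + 3²·6.7²·0.66] + 77.4252 = 342.21 + 77.4252 = 419.635.
Reliability = 419.635 / 595.925 = 0.704.

0.704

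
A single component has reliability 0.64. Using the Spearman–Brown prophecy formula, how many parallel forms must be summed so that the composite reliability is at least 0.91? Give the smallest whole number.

k ≥ ρ*(1−ρ₁)/(ρ₁(1−ρ*)) = 0.91·0.36 / (0.64·0.09) = 5.688.
Smallest integer k = 6.

6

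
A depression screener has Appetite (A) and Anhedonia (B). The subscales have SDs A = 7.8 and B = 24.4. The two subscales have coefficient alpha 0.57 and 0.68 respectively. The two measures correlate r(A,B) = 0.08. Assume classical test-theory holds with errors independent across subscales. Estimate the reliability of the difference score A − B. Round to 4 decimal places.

Var(A−B) = 7.8² + 24.4² − 2·7.8·24.4·0.08 = 656.2 − 30.4512 = 625.749.
With uncorrelated errors the cross-covariances are all true-score covariance, so they carry over unchanged; only the diagonal terms shrink to ρᵢσᵢ².
True-score variance = [7.8²·0.57 + 24.4²·0.68] − 30.4512 = 439.524 − 30.4512 = 409.072.
Reliability = 409.072 / 625.749 = 0.6537.

0.6537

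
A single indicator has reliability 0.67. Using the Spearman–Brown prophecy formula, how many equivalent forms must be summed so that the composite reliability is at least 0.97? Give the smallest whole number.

16

k ≥ ρ*(1−ρ₁)/(ρ₁(1−ρ*)) = 0.97·0.33 / (0.67·0.03) = 15.925.
Smallest integer k = 16.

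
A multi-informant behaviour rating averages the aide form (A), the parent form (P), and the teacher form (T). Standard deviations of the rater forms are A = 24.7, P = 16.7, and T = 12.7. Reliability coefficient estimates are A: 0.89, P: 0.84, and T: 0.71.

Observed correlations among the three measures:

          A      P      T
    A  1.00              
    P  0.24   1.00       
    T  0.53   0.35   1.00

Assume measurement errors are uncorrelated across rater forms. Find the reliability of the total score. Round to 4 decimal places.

0.9083

Var(A+P+T) = 24.7² + 16.7² + 12.7² + 2·[24.7·16.7·0.24 + 24.7·12.7·0.53 + 16.7·12.7·0.35] = 1050.27 + 678.97 = 1729.24.
Under uncorrelated errors the observed covariances equal the true-score covariances, so only the own-variance terms attenuate.
True-score variance = [24.7²·0.89 + 16.7²·0.84 + 12.7²·0.71] + 678.97 = 891.764 + 678.97 = 1570.73.
Reliability = 1570.73 / 1729.24 = 0.9083.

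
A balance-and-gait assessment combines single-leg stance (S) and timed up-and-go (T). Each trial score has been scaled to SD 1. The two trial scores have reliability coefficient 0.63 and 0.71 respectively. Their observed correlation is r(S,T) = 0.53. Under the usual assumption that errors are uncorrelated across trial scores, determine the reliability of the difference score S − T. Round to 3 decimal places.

Var(S−T) = 1 + 1 − 2·0.53 = 2 − 1.06 = 0.94.
With uncorrelated errors the cross-covariances are all true-score covariance, so they carry over unchanged; only the diagonal terms shrink to ρᵢσᵢ².
True-score variance = [0.63 + 0.71] − 1.06 = 1.34 − 1.06 = 0.28.
Reliability = 0.28 / 0.94 = 0.298.

0.298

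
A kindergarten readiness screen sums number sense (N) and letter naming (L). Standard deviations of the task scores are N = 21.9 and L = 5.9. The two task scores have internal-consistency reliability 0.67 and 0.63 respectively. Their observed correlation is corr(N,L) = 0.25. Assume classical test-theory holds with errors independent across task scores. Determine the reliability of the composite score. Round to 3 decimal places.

Var(N+L) = 21.9² + 5.9² + 2·[21.9·5.9·0.25] = 514.42 + 64.605 = 579.025.
Under uncorrelated errors the observed covariances equal the true-score covariances, so only the own-variance terms attenuate.
True-score variance = [21.9²·0.67 + 5.9²·0.63] + 64.605 = 343.269 + 64.605 = 407.874.
Reliability = 407.874 / 579.025 = 0.704.

0.704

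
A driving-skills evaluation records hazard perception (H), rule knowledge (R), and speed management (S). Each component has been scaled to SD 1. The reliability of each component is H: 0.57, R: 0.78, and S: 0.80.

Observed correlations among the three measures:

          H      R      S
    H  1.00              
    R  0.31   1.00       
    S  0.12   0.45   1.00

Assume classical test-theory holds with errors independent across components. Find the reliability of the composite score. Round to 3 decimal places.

0.821

Var(H+R+S) = 3 + 2·[0.31 + 0.12 + 0.45] = 3 + 1.76 = 4.76.
Under uncorrelated errors the observed covariances equal the true-score covariances, so only the own-variance terms attenuate.
True-score variance = [0.57 + 0.78 + 0.80] + 1.76 = 2.15 + 1.76 = 3.91.
Reliability = 3.91 / 4.76 = 0.821.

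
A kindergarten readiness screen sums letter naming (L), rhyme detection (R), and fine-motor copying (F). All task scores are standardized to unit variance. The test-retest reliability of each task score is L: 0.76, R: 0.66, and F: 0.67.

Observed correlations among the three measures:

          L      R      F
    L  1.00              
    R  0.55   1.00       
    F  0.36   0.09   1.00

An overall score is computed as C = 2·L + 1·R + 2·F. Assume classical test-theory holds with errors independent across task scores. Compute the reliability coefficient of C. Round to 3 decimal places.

Var(C) = 2² + 1 + 2² + 2·[2·0.55 + 4·0.36 + 2·0.09] = 9 + 5.44 = 14.44.
Because errors are independent across components, Cov(Tᵢ,Tⱼ) = Cov(Xᵢ,Xⱼ); the off-diagonal part of the true-score variance is the same as above.
True-score variance = [2²·0.76 + 0.66 + 2²·0.67] + 5.44 = 6.38 + 5.44 = 11.82.
Reliability = 11.82 / 14.44 = 0.819.

0.819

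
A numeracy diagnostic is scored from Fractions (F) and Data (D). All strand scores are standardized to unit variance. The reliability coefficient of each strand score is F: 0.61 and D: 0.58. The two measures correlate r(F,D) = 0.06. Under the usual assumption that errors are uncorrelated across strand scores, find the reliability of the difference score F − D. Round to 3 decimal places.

Var(F−D) = 1 + 1 − 2·0.06 = 2 − 0.12 = 1.88.
Because errors are independent across components, Cov(Tᵢ,Tⱼ) = Cov(Xᵢ,Xⱼ); the off-diagonal part of the true-score variance is the same as above.
True-score variance = [0.61 + 0.58] − 0.12 = 1.19 − 0.12 = 1.07.
Reliability = 1.07 / 1.88 = 0.569.

0.569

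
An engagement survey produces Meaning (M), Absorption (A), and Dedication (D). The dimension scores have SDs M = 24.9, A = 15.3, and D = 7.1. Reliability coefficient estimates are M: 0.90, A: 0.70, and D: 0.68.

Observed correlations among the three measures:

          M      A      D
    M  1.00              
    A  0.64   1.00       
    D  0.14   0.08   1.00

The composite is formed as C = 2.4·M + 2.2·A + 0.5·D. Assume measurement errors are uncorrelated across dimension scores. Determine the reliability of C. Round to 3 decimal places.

Var(C) = 2.4²·24.9² + 2.2²·15.3² + 0.5²·7.1² + 2·[5.28·24.9·15.3·0.64 + 1.2·24.9·7.1·0.14 + 1.1·15.3·7.1·0.08] = 4716.86 + 2653.27 = 7370.12.
Under uncorrelated errors the observed covariances equal the true-score covariances, so only the own-variance terms attenuate.
True-score variance = [2.4²·24.9²·0.90 + 2.2²·15.3²·0.70 + 0.5²·7.1²·0.68] + 2653.27 = 4015.8 + 2653.27 = 6669.07.
Reliability = 6669.07 / 7370.12 = 0.905.

0.905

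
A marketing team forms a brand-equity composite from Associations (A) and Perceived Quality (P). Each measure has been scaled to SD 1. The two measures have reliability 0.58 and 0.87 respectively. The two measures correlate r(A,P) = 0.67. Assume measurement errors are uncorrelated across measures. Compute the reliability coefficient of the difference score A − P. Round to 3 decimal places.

Var(A−P) = 1 + 1 − 2·0.67 = 2 − 1.34 = 0.66.
Because errors are independent across components, Cov(Tᵢ,Tⱼ) = Cov(Xᵢ,Xⱼ); the off-diagonal part of the true-score variance is the same as above.
True-score variance = [0.58 + 0.87] − 1.34 = 1.45 − 1.34 = 0.11.
Reliability = 0.11 / 0.66 = 0.167.

0.167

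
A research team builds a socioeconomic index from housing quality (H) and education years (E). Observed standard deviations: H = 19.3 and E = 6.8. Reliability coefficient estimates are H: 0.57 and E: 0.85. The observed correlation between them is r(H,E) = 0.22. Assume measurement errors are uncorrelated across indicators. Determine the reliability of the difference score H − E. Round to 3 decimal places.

0.537

Var(H−E) = 19.3² + 6.8² − 2·19.3·6.8·0.22 = 418.73 − 57.7456 = 360.984.
Under uncorrelated errors the observed covariances equal the true-score covariances, so only the own-variance terms attenuate.
True-score variance = [19.3²·0.57 + 6.8²·0.85] − 57.7456 = 251.623 − 57.7456 = 193.878.
Reliability = 193.878 / 360.984 = 0.537.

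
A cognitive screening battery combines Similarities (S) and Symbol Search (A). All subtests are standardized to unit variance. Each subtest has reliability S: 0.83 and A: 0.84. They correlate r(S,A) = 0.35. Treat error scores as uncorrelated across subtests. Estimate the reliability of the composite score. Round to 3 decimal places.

Var(S+A) = 2 + 2·[0.35] = 2 + 0.7 = 2.7.
With uncorrelated errors the cross-covariances are all true-score covariance, so they carry over unchanged; only the diagonal terms shrink to ρᵢσᵢ².
True-score variance = [0.83 + 0.84] + 0.7 = 1.67 + 0.7 = 2.37.
Reliability = 2.37 / 2.7 = 0.878.

0.878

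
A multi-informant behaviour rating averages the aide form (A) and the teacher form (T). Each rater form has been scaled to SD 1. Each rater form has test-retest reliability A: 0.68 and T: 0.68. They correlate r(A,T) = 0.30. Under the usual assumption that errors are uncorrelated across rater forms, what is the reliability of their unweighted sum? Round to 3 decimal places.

Var(A+T) = 2 + 2·[0.30] = 2 + 0.6 = 2.6.
Under uncorrelated errors the observed covariances equal the true-score covariances, so only the own-variance terms attenuate.
True-score variance = [0.68 + 0.68] + 0.6 = 1.36 + 0.6 = 1.96.
Reliability = 1.96 / 2.6 = 0.754.

0.754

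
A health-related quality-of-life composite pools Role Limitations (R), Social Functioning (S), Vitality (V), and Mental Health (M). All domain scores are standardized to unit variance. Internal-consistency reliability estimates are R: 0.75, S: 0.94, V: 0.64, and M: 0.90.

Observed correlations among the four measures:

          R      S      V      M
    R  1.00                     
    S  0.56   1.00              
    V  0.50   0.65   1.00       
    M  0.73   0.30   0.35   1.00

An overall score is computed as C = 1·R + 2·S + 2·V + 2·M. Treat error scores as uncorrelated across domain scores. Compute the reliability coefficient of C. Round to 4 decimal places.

0.9238

Var(C) = 1 + 2² + 2² + 2² + 2·[2·0.56 + 2·0.50 + 2·0.73 + 4·0.65 + 4·0.30 + 4·0.35] = 13 + 17.56 = 30.56.
With uncorrelated errors the cross-covariances are all true-score covariance, so they carry over unchanged; only the diagonal terms shrink to ρᵢσᵢ².
True-score variance = [0.75 + 2²·0.94 + 2²·0.64 + 2²·0.90] + 17.56 = 10.67 + 17.56 = 28.23.
Reliability = 28.23 / 30.56 = 0.9238.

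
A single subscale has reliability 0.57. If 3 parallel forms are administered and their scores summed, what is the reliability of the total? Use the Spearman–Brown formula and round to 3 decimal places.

ρ_k = kρ / (1 + (k−1)ρ) = 3·0.57 / (1 + 2·0.57) = 1.710 / 2.140 = 0.799.

0.799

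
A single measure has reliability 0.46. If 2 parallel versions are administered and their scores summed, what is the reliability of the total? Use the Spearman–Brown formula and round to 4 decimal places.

ρ_k = kρ / (1 + (k−1)ρ) = 2·0.46 / (1 + 1·0.46) = 0.920 / 1.460 = 0.6301.

0.6301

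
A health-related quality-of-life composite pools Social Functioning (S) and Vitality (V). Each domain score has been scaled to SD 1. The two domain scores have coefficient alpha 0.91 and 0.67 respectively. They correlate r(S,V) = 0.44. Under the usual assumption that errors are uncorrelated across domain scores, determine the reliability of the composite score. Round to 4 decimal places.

Var(S+V) = 2 + 2·[0.44] = 2 + 0.88 = 2.88.
Under uncorrelated errors the observed covariances equal the true-score covariances, so only the own-variance terms attenuate.
True-score variance = [0.91 + 0.67] + 0.88 = 1.58 + 0.88 = 2.46.
Reliability = 2.46 / 2.88 = 0.8542.

0.8542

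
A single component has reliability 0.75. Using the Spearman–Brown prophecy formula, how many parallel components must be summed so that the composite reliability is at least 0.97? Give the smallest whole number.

11

k ≥ ρ*(1−ρ₁)/(ρ₁(1−ρ*)) = 0.97·0.25 / (0.75·0.03) = 10.778.
Smallest integer k = 11.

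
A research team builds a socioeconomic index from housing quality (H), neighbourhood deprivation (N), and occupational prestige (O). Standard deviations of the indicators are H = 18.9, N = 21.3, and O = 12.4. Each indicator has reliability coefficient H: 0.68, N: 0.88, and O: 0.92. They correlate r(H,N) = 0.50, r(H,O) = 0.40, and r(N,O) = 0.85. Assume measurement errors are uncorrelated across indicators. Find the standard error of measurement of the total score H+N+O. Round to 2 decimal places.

13.46

Var(total) = 964.66 + 1039.06 = 2003.72.
True-score variance = 783.609 + 1039.06 = 1822.67, so reliability = 0.9096.
Error variance = 2003.72 − 1822.67 = 181.051; SEM = √181.051 = 13.46.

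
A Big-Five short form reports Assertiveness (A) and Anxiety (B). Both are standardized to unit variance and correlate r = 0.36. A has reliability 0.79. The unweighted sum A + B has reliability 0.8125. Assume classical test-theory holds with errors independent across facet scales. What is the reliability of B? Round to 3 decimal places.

0.700

Var(A+B) = 2 + 2·0.36 = 2.720.
True-score variance = ρ_A + ρ_B + 2·0.36, so 0.8125 = (0.79 + ρ_B + 0.72) / 2.720.
ρ_B = 0.8125·2.720 − 0.79 − 0.72 = 0.700.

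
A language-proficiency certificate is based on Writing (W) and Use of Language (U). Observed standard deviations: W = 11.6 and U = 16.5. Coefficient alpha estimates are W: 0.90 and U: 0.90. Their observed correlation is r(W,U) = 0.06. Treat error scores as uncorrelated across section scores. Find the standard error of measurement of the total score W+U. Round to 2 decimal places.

Var(total) = 406.81 + 22.968 = 429.778.
True-score variance = 366.129 + 22.968 = 389.097, so reliability = 0.9053.
Error variance = 429.778 − 389.097 = 40.681; SEM = √40.681 = 6.38.

6.38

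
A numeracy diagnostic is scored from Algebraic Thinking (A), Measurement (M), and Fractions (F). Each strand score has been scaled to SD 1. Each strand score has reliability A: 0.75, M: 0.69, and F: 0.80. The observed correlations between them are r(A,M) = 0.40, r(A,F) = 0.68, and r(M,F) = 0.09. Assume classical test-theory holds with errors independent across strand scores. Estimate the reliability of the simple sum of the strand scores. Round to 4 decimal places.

Var(A+M+F) = 3 + 2·[0.40 + 0.68 + 0.09] = 3 + 2.34 = 5.34.
Because errors are independent across components, Cov(Tᵢ,Tⱼ) = Cov(Xᵢ,Xⱼ); the off-diagonal part of the true-score variance is the same as above.
True-score variance = [0.75 + 0.69 + 0.80] + 2.34 = 2.24 + 2.34 = 4.58.
Reliability = 4.58 / 5.34 = 0.8577.

0.8577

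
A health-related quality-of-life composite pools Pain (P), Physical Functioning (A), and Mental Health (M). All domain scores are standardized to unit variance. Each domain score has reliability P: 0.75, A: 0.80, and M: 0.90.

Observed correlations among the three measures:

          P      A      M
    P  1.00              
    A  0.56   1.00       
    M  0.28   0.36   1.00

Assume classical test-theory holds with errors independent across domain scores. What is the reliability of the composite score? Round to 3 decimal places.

0.898

Var(P+A+M) = 3 + 2·[0.56 + 0.28 + 0.36] = 3 + 2.4 = 5.4.
Under uncorrelated errors the observed covariances equal the true-score covariances, so only the own-variance terms attenuate.
True-score variance = [0.75 + 0.80 + 0.90] + 2.4 = 2.45 + 2.4 = 4.85.
Reliability = 4.85 / 5.4 = 0.898.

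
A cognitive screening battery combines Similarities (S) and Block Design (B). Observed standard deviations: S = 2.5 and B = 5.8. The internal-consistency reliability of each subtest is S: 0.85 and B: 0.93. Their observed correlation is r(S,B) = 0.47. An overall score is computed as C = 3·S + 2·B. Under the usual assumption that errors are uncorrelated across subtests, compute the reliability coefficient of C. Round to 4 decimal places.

0.9345

Var(C) = 3²·2.5² + 2²·5.8² + 2·[6·2.5·5.8·0.47] = 190.81 + 81.78 = 272.59.
Under uncorrelated errors the observed covariances equal the true-score covariances, so only the own-variance terms attenuate.
True-score variance = [3²·2.5²·0.85 + 2²·5.8²·0.93] + 81.78 = 172.953 + 81.78 = 254.733.
Reliability = 254.733 / 272.59 = 0.9345.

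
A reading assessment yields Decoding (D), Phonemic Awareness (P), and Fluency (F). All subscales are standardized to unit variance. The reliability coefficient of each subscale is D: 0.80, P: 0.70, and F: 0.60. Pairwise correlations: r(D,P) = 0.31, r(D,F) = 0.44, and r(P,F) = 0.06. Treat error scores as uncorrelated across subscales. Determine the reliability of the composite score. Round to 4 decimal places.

Var(D+P+F) = 3 + 2·[0.31 + 0.44 + 0.06] = 3 + 1.62 = 4.62.
Under uncorrelated errors the observed covariances equal the true-score covariances, so only the own-variance terms attenuate.
True-score variance = [0.80 + 0.70 + 0.60] + 1.62 = 2.1 + 1.62 = 3.72.
Reliability = 3.72 / 4.62 = 0.8052.

0.8052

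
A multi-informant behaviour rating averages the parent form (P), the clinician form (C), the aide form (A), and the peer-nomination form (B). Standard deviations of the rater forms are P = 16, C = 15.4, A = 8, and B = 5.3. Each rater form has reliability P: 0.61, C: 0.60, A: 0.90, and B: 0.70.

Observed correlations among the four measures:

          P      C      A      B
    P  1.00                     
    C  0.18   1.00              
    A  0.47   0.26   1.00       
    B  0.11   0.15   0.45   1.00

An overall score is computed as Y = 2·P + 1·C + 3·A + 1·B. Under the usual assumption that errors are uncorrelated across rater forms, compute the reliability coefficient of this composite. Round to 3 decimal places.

0.821

Var(Y) = 2²·16² + 15.4² + 3²·8² + 5.3² + 2·[2·16·15.4·0.18 + 6·16·8·0.47 + 2·16·5.3·0.11 + 3·15.4·8·0.26 + 15.4·5.3·0.15 + 3·8·5.3·0.45] = 1865.25 + 1267.8 = 3133.05.
Under uncorrelated errors the observed covariances equal the true-score covariances, so only the own-variance terms attenuate.
True-score variance = [2²·16²·0.61 + 15.4²·0.60 + 3²·8²·0.90 + 5.3²·0.70] + 1267.8 = 1305 + 1267.8 = 2572.8.
Reliability = 2572.8 / 3133.05 = 0.821.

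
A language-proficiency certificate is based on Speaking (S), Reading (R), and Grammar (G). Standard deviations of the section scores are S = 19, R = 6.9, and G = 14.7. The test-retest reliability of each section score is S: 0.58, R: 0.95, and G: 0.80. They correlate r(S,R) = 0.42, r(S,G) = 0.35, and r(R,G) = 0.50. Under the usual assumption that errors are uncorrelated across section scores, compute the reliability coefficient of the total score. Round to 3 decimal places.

Var(S+R+G) = 19² + 6.9² + 14.7² + 2·[19·6.9·0.42 + 19·14.7·0.35 + 6.9·14.7·0.50] = 624.7 + 407.064 = 1031.76.
Under uncorrelated errors the observed covariances equal the true-score covariances, so only the own-variance terms attenuate.
True-score variance = [19²·0.58 + 6.9²·0.95 + 14.7²·0.80] + 407.064 = 427.481 + 407.064 = 834.545.
Reliability = 834.545 / 1031.76 = 0.809.

0.809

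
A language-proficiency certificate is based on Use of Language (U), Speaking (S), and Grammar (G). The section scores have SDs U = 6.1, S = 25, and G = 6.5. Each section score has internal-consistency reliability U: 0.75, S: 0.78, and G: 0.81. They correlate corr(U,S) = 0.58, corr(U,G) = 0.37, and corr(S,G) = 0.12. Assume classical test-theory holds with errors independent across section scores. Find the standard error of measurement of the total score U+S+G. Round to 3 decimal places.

12.443

Var(total) = 704.46 + 245.241 = 949.701.
True-score variance = 549.63 + 245.241 = 794.871, so reliability = 0.8370.
Error variance = 949.701 − 794.871 = 154.83; SEM = √154.83 = 12.443.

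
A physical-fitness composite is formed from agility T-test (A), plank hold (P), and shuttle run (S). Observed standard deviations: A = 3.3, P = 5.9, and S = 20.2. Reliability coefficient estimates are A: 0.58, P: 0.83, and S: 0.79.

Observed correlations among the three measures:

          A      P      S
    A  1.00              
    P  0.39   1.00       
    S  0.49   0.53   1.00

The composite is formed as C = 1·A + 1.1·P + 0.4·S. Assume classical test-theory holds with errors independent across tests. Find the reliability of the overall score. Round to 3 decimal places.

Var(C) = 3.3² + 1.1²·5.9² + 0.4²·20.2² + 2·[1.1·3.3·5.9·0.39 + 0.4·3.3·20.2·0.49 + 0.44·5.9·20.2·0.53] = 118.297 + 98.4215 = 216.718.
With uncorrelated errors the cross-covariances are all true-score covariance, so they carry over unchanged; only the diagonal terms shrink to ρᵢσᵢ².
True-score variance = [3.3²·0.58 + 1.1²·5.9²·0.83 + 0.4²·20.2²·0.79] + 98.4215 = 92.8521 + 98.4215 = 191.274.
Reliability = 191.274 / 216.718 = 0.883.

0.883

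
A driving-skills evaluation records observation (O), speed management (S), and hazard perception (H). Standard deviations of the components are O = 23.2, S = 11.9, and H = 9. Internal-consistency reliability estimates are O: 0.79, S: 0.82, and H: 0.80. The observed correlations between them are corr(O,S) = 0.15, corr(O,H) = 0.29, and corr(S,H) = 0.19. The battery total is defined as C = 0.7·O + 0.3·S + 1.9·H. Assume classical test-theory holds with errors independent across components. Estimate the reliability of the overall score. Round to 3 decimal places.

0.849

Var(C) = 0.7²·23.2² + 0.3²·11.9² + 1.9²·9² + 2·[0.21·23.2·11.9·0.15 + 1.33·23.2·9·0.29 + 0.57·11.9·9·0.19] = 568.892 + 201.659 = 770.552.
Under uncorrelated errors the observed covariances equal the true-score covariances, so only the own-variance terms attenuate.
True-score variance = [0.7²·23.2²·0.79 + 0.3²·11.9²·0.82 + 1.9²·9²·0.80] + 201.659 = 452.732 + 201.659 = 654.391.
Reliability = 654.391 / 770.552 = 0.849.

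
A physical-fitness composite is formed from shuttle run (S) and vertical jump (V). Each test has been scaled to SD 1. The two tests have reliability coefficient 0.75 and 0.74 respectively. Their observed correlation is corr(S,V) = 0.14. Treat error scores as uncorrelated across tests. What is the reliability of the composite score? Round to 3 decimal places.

0.776

Var(S+V) = 2 + 2·[0.14] = 2 + 0.28 = 2.28.
Because errors are independent across components, Cov(Tᵢ,Tⱼ) = Cov(Xᵢ,Xⱼ); the off-diagonal part of the true-score variance is the same as above.
True-score variance = [0.75 + 0.74] + 0.28 = 1.49 + 0.28 = 1.77.
Reliability = 1.77 / 2.28 = 0.776.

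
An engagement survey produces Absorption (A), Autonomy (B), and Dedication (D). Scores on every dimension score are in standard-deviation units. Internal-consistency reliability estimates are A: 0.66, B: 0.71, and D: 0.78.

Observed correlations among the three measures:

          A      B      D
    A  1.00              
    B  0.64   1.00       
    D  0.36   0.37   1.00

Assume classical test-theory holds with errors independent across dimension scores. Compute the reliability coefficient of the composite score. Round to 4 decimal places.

0.8519

Var(A+B+D) = 3 + 2·[0.64 + 0.36 + 0.37] = 3 + 2.74 = 5.74.
With uncorrelated errors the cross-covariances are all true-score covariance, so they carry over unchanged; only the diagonal terms shrink to ρᵢσᵢ².
True-score variance = [0.66 + 0.71 + 0.78] + 2.74 = 2.15 + 2.74 = 4.89.
Reliability = 4.89 / 5.74 = 0.8519.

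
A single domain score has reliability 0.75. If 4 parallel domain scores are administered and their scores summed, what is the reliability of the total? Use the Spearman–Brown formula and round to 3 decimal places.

ρ_k = kρ / (1 + (k−1)ρ) = 4·0.75 / (1 + 3·0.75) = 3.000 / 3.250 = 0.923.

0.923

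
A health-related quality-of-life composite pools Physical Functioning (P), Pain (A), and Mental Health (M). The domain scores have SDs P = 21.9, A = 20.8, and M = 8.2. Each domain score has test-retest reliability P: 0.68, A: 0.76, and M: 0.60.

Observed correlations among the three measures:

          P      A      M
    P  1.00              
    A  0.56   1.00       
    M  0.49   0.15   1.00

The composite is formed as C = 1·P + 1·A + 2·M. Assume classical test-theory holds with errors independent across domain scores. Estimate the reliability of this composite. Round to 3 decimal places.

Var(C) = 21.9² + 20.8² + 2²·8.2² + 2·[21.9·20.8·0.56 + 2·21.9·8.2·0.49 + 2·20.8·8.2·0.15] = 1181.21 + 964.495 = 2145.71.
With uncorrelated errors the cross-covariances are all true-score covariance, so they carry over unchanged; only the diagonal terms shrink to ρᵢσᵢ².
True-score variance = [21.9²·0.68 + 20.8²·0.76 + 2²·8.2²·0.60] + 964.495 = 816.317 + 964.495 = 1780.81.
Reliability = 1780.81 / 2145.71 = 0.830.

0.830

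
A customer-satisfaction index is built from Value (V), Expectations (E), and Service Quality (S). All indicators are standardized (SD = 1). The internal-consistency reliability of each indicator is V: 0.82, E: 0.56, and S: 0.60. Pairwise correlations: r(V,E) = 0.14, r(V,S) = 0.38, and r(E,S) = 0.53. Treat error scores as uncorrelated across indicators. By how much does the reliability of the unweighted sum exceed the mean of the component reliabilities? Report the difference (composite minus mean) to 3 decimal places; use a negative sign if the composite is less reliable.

0.140

Var(sum) = 3 + 2.1 = 5.1; true-score variance = 1.98 + 2.1 = 4.08; composite reliability = 0.8000.
Mean component reliability = 0.6600.
Difference = 0.8000 − 0.6600 = 0.140.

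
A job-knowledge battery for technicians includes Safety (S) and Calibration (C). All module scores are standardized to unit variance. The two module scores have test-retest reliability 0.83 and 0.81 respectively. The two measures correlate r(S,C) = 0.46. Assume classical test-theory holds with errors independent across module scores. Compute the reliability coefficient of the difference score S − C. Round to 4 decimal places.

0.6667

Var(S−C) = 1 + 1 − 2·0.46 = 2 − 0.92 = 1.08.
Because errors are independent across components, Cov(Tᵢ,Tⱼ) = Cov(Xᵢ,Xⱼ); the off-diagonal part of the true-score variance is the same as above.
True-score variance = [0.83 + 0.81] − 0.92 = 1.64 − 0.92 = 0.72.
Reliability = 0.72 / 1.08 = 0.6667.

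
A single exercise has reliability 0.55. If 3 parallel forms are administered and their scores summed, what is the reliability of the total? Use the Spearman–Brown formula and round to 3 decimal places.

ρ_k = kρ / (1 + (k−1)ρ) = 3·0.55 / (1 + 2·0.55) = 1.650 / 2.100 = 0.786.

0.786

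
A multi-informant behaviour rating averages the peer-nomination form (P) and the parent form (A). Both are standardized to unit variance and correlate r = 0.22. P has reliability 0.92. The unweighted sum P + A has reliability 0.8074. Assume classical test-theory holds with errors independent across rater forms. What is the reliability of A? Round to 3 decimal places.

Var(P+A) = 2 + 2·0.22 = 2.440.
True-score variance = ρ_P + ρ_A + 2·0.22, so 0.8074 = (0.92 + ρ_A + 0.44) / 2.440.
ρ_A = 0.8074·2.440 − 0.92 − 0.44 = 0.610.

0.610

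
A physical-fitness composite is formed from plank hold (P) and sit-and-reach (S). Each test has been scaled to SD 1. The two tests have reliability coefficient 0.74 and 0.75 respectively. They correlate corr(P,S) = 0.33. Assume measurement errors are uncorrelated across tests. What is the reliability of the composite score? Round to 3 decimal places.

0.808

Var(P+S) = 2 + 2·[0.33] = 2 + 0.66 = 2.66.
With uncorrelated errors the cross-covariances are all true-score covariance, so they carry over unchanged; only the diagonal terms shrink to ρᵢσᵢ².
True-score variance = [0.74 + 0.75] + 0.66 = 1.49 + 0.66 = 2.15.
Reliability = 2.15 / 2.66 = 0.808.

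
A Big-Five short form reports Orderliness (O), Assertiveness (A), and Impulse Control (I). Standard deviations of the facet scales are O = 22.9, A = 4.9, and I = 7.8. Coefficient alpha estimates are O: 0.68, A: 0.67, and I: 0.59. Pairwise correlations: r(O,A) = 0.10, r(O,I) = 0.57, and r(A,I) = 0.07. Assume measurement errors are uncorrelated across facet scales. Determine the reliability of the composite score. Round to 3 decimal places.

Var(O+A+I) = 22.9² + 4.9² + 7.8² + 2·[22.9·4.9·0.10 + 22.9·7.8·0.57 + 4.9·7.8·0.07] = 609.26 + 231.42 = 840.68.
Under uncorrelated errors the observed covariances equal the true-score covariances, so only the own-variance terms attenuate.
True-score variance = [22.9²·0.68 + 4.9²·0.67 + 7.8²·0.59] + 231.42 = 408.581 + 231.42 = 640.001.
Reliability = 640.001 / 840.68 = 0.761.

0.761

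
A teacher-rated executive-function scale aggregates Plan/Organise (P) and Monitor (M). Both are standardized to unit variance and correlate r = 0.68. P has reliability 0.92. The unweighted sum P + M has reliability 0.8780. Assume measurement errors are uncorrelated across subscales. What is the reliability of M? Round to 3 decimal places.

0.670

Var(P+M) = 2 + 2·0.68 = 3.360.
True-score variance = ρ_P + ρ_M + 2·0.68, so 0.8780 = (0.92 + ρ_M + 1.36) / 3.360.
ρ_M = 0.8780·3.360 − 0.92 − 1.36 = 0.670.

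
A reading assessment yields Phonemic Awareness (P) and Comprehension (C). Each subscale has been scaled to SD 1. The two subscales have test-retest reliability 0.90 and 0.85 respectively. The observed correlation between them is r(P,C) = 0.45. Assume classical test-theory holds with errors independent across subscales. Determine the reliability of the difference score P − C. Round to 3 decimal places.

Var(P−C) = 1 + 1 − 2·0.45 = 2 − 0.9 = 1.1.
With uncorrelated errors the cross-covariances are all true-score covariance, so they carry over unchanged; only the diagonal terms shrink to ρᵢσᵢ².
True-score variance = [0.90 + 0.85] − 0.9 = 1.75 − 0.9 = 0.85.
Reliability = 0.85 / 1.1 = 0.773.

0.773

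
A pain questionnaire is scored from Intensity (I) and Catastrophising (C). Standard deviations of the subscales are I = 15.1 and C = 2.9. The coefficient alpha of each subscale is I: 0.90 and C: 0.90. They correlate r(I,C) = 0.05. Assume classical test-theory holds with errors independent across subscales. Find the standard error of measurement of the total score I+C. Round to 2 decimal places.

Var(total) = 236.42 + 4.379 = 240.799.
True-score variance = 212.778 + 4.379 = 217.157, so reliability = 0.9018.
Error variance = 240.799 − 217.157 = 23.642; SEM = √23.642 = 4.86.

4.86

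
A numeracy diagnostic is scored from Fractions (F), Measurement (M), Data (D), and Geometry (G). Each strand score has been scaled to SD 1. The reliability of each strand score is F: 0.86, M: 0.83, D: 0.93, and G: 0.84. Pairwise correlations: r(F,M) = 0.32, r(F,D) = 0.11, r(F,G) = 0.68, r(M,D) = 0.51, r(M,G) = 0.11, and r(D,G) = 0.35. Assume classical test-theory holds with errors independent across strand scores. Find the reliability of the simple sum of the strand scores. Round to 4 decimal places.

Var(F+M+D+G) = 4 + 2·[0.32 + 0.11 + 0.68 + 0.51 + 0.11 + 0.35] = 4 + 4.16 = 8.16.
Because errors are independent across components, Cov(Tᵢ,Tⱼ) = Cov(Xᵢ,Xⱼ); the off-diagonal part of the true-score variance is the same as above.
True-score variance = [0.86 + 0.83 + 0.93 + 0.84] + 4.16 = 3.46 + 4.16 = 7.62.
Reliability = 7.62 / 8.16 = 0.9338.

0.9338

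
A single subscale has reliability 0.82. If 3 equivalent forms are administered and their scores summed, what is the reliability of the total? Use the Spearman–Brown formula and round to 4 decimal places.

ρ_k = kρ / (1 + (k−1)ρ) = 3·0.82 / (1 + 2·0.82) = 2.460 / 2.640 = 0.9318.

0.9318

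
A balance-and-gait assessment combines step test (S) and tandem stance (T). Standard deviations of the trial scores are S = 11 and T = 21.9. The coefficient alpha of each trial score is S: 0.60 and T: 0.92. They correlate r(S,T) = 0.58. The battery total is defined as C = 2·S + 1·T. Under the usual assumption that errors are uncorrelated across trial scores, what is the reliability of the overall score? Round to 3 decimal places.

Var(C) = 2²·11² + 21.9² + 2·[2·11·21.9·0.58] = 963.61 + 558.888 = 1522.5.
With uncorrelated errors the cross-covariances are all true-score covariance, so they carry over unchanged; only the diagonal terms shrink to ρᵢσᵢ².
True-score variance = [2²·11²·0.60 + 21.9²·0.92] + 558.888 = 731.641 + 558.888 = 1290.53.
Reliability = 1290.53 / 1522.5 = 0.848.

0.848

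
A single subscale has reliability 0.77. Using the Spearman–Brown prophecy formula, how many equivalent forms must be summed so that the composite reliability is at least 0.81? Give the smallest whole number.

2

k ≥ ρ*(1−ρ₁)/(ρ₁(1−ρ*)) = 0.81·0.23 / (0.77·0.19) = 1.273.
Smallest integer k = 2.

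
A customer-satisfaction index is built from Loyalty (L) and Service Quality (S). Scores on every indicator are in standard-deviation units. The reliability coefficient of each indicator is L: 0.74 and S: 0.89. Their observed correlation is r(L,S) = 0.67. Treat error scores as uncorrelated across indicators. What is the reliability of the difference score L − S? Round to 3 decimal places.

0.439

Var(L−S) = 1 + 1 − 2·0.67 = 2 − 1.34 = 0.66.
Under uncorrelated errors the observed covariances equal the true-score covariances, so only the own-variance terms attenuate.
True-score variance = [0.74 + 0.89] − 1.34 = 1.63 − 1.34 = 0.29.
Reliability = 0.29 / 0.66 = 0.439.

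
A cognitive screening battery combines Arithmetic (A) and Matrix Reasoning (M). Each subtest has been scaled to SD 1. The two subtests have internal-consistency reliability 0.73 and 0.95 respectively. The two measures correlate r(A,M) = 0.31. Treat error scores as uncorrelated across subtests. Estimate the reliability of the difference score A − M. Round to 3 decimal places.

Var(A−M) = 1 + 1 − 2·0.31 = 2 − 0.62 = 1.38.
Under uncorrelated errors the observed covariances equal the true-score covariances, so only the own-variance terms attenuate.
True-score variance = [0.73 + 0.95] − 0.62 = 1.68 − 0.62 = 1.06.
Reliability = 1.06 / 1.38 = 0.768.

0.768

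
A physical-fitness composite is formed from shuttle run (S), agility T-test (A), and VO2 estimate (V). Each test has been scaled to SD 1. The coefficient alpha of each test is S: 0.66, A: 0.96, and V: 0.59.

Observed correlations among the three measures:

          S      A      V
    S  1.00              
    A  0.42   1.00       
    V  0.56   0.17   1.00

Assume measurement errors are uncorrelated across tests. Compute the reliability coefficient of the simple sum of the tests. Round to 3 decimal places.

0.851

Var(S+A+V) = 3 + 2·[0.42 + 0.56 + 0.17] = 3 + 2.3 = 5.3.
Because errors are independent across components, Cov(Tᵢ,Tⱼ) = Cov(Xᵢ,Xⱼ); the off-diagonal part of the true-score variance is the same as above.
True-score variance = [0.66 + 0.96 + 0.59] + 2.3 = 2.21 + 2.3 = 4.51.
Reliability = 4.51 / 5.3 = 0.851.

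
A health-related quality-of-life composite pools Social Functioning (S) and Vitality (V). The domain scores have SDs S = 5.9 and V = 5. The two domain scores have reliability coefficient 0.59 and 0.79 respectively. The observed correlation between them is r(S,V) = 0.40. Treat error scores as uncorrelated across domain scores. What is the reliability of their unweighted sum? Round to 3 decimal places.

0.766

Var(S+V) = 5.9² + 5² + 2·[5.9·5·0.40] = 59.81 + 23.6 = 83.41.
Under uncorrelated errors the observed covariances equal the true-score covariances, so only the own-variance terms attenuate.
True-score variance = [5.9²·0.59 + 5²·0.79] + 23.6 = 40.2879 + 23.6 = 63.8879.
Reliability = 63.8879 / 83.41 = 0.766.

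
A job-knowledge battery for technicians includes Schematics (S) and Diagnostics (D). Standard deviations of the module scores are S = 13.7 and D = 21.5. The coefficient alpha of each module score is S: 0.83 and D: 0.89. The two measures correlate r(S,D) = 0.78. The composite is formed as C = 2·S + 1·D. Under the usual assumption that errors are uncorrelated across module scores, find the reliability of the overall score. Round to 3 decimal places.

Var(C) = 2²·13.7² + 21.5² + 2·[2·13.7·21.5·0.78] = 1213.01 + 918.996 = 2132.01.
Under uncorrelated errors the observed covariances equal the true-score covariances, so only the own-variance terms attenuate.
True-score variance = [2²·13.7²·0.83 + 21.5²·0.89] + 918.996 = 1034.53 + 918.996 = 1953.53.
Reliability = 1953.53 / 2132.01 = 0.916.

0.916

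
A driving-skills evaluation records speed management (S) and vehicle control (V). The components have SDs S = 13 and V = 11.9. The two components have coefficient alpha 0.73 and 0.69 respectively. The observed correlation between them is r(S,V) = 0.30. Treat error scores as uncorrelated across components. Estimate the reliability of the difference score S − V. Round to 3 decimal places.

Var(S−V) = 13² + 11.9² − 2·13·11.9·0.30 = 310.61 − 92.82 = 217.79.
Because errors are independent across components, Cov(Tᵢ,Tⱼ) = Cov(Xᵢ,Xⱼ); the off-diagonal part of the true-score variance is the same as above.
True-score variance = [13²·0.73 + 11.9²·0.69] − 92.82 = 221.081 − 92.82 = 128.261.
Reliability = 128.261 / 217.79 = 0.589.

0.589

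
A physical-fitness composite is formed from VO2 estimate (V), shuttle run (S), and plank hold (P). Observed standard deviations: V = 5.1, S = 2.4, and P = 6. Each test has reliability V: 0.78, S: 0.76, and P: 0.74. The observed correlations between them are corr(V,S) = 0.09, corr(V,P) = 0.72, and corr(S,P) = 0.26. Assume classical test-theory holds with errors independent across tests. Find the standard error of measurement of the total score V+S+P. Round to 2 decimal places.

4.06

Var(total) = 67.77 + 53.7552 = 121.525.
True-score variance = 51.3054 + 53.7552 = 105.061, so reliability = 0.8645.
Error variance = 121.525 − 105.061 = 16.4646; SEM = √16.4646 = 4.06.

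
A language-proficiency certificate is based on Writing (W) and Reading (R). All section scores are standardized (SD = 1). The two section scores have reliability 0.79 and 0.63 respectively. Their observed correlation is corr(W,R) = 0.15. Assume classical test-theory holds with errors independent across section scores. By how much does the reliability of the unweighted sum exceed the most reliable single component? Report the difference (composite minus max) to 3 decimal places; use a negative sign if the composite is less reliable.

Var(sum) = 2 + 0.3 = 2.3; true-score variance = 1.42 + 0.3 = 1.72; composite reliability = 0.7478.
Max component reliability = 0.7900.
Difference = 0.7478 − 0.7900 = -0.042.

-0.042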